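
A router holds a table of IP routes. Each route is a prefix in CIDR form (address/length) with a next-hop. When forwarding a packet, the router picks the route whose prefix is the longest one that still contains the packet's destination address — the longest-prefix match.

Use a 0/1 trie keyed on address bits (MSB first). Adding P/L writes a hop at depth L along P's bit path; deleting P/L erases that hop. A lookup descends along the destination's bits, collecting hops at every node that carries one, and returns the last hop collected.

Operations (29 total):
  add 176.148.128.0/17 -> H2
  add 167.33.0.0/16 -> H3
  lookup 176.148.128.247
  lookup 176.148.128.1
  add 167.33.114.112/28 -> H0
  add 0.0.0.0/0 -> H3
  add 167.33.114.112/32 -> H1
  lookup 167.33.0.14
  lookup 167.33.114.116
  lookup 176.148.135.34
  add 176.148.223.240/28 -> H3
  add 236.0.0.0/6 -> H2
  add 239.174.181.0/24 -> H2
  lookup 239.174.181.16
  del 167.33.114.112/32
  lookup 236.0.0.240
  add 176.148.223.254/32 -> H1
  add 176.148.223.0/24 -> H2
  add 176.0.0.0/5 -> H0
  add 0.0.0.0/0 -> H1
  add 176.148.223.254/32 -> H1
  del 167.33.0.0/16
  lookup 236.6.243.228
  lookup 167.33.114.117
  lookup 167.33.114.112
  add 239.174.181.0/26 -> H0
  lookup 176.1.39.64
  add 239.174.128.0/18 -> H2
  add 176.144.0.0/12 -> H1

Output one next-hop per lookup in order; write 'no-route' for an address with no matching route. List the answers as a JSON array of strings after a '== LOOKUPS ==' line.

Apply in order:
  add 176.148.128.0/17 -> H2 at depth 17
  add 167.33.0.0/16 -> H3 at depth 16
  ? 176.148.128.247  path d0:-→d1:-→d2:-→d3:-→d4:-→d5:-→d6:-→d7:-→d8:-→d9:-→d10:-→d11:-→d12:-→d13:-→d14:-→d15:-→d16:-→d17:H2  best=H2
  ? 176.148.128.1  path d0:-→d1:-→d2:-→d3:-→d4:-→d5:-→d6:-→d7:-→d8:-→d9:-→d10:-→d11:-→d12:-→d13:-→d14:-→d15:-→d16:-→d17:H2  best=H2
  add 167.33.114.112/28 -> H0 at depth 28
  add 0.0.0.0/0 -> H3 at depth 0
  add 167.33.114.112/32 -> H1 at depth 32
  ? 167.33.0.14  path d0:H3→d1:-→d2:-→d3:-→d4:-→d5:-→d6:-→d7:-→d8:-→d9:-→d10:-→d11:-→d12:-→d13:-→d14:-→d15:-→d16:H3→d17:-  best=H3
  ? 167.33.114.116  path d0:H3→d1:-→d2:-→d3:-→d4:-→d5:-→d6:-→d7:-→d8:-→d9:-→d10:-→d11:-→d12:-→d13:-→d14:-→d15:-→d16:H3→d17:-→d18:-→d19:-→d20:-→d21:-→d22:-→d23:-→d24:-→d25:-→d26:-→d27:-→d28:H0→d29:-  best=H0
  ? 176.148.135.34  path d0:H3→d1:-→d2:-→d3:-→d4:-→d5:-→d6:-→d7:-→d8:-→d9:-→d10:-→d11:-→d12:-→d13:-→d14:-→d15:-→d16:-→d17:H2  best=H2
  add 176.148.223.240/28 -> H3 at depth 28
  add 236.0.0.0/6 -> H2 at depth 6
  add 239.174.181.0/24 -> H2 at depth 24
  ? 239.174.181.16  path d0:H3→d1:-→d2:-→d3:-→d4:-→d5:-→d6:H2→d7:-→d8:-→d9:-→d10:-→d11:-→d12:-→d13:-→d14:-→d15:-→d16:-→d17:-→d18:-→d19:-→d20:-→d21:-→d22:-→d23:-→d24:H2  best=H2
  - 167.33.114.112/32 clear@32
  ? 236.0.0.240  path d0:H3→d1:-→d2:-→d3:-→d4:-→d5:-→d6:H2  best=H2
  add 176.148.223.254/32 -> H1 at depth 32
  add 176.148.223.0/24 -> H2 at depth 24
  add 176.0.0.0/5 -> H0 at depth 5
  add 0.0.0.0/0 -> H1 at depth 0
  add 176.148.223.254/32 -> H1 at depth 32
  - 167.33.0.0/16 clear@16
  ? 236.6.243.228  path d0:H1→d1:-→d2:-→d3:-→d4:-→d5:-→d6:H2  best=H2
  ? 167.33.114.117  path d0:H1→d1:-→d2:-→d3:-→d4:-→d5:-→d6:-→d7:-→d8:-→d9:-→d10:-→d11:-→d12:-→d13:-→d14:-→d15:-→d16:-→d17:-→d18:-→d19:-→d20:-→d21:-→d22:-→d23:-→d24:-→d25:-→d26:-→d27:-→d28:H0→d29:-  best=H0
  ? 167.33.114.112  path d0:H1→d1:-→d2:-→d3:-→d4:-→d5:-→d6:-→d7:-→d8:-→d9:-→d10:-→d11:-→d12:-→d13:-→d14:-→d15:-→d16:-→d17:-→d18:-→d19:-→d20:-→d21:-→d22:-→d23:-→d24:-→d25:-→d26:-→d27:-→d28:H0→d29:-→d30:-→d31:-→d32:-  best=H0
  add 239.174.181.0/26 -> H0 at depth 26
  ? 176.1.39.64  path d0:H1→d1:-→d2:-→d3:-→d4:-→d5:H0→d6:-→d7:-→d8:-  best=H0
  add 239.174.128.0/18 -> H2 at depth 18
  add 176.144.0.0/12 -> H1 at depth 12

== LOOKUPS ==
["H2","H2","H3","H0","H2","H2","H2","H2","H0","H0","H0"]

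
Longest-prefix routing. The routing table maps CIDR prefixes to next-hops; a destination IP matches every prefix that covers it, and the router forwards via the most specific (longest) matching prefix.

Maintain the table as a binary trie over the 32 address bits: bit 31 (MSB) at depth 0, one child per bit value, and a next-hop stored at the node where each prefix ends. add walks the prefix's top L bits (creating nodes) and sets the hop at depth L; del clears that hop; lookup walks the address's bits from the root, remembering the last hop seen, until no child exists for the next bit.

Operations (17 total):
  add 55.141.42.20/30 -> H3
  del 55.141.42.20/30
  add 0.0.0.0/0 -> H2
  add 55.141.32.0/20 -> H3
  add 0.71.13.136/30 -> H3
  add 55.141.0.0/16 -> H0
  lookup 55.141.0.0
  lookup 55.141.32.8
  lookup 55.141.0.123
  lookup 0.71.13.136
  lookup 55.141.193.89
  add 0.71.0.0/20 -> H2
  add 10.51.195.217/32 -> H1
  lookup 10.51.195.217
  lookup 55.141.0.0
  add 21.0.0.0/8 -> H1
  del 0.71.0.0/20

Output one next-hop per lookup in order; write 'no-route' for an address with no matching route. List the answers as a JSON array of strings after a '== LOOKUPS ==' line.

Trace:
  + 55.141.42.20/30 (H3) depth=30
  del 55.141.42.20/30 (clear depth 30)
  + 0.0.0.0/0 (H2) depth=0
  + 55.141.32.0/20 (H3) depth=20
  + 0.71.13.136/30 (H3) depth=30
  + 55.141.0.0/16 (H0) depth=16
  lookup 55.141.0.0: bits 001101111000110100 walk d0:H2→d1:-→d2:-→d3:-→d4:-→d5:-→d6:-→d7:-→d8:-→d9:-→d10:-→d11:-→d12:-→d13:-→d14:-→d15:-→d16:H0→d17:-→d18:- -> H0
  lookup 55.141.32.8: bits 00110111100011010010 walk d0:H2→d1:-→d2:-→d3:-→d4:-→d5:-→d6:-→d7:-→d8:-→d9:-→d10:-→d11:-→d12:-→d13:-→d14:-→d15:-→d16:H0→d17:-→d18:-→d19:-→d20:H3 -> H3
  lookup 55.141.0.123: bits 001101111000110100 walk d0:H2→d1:-→d2:-→d3:-→d4:-→d5:-→d6:-→d7:-→d8:-→d9:-→d10:-→d11:-→d12:-→d13:-→d14:-→d15:-→d16:H0→d17:-→d18:- -> H0
  lookup 0.71.13.136: bits 000000000100011100001101100010 walk d0:H2→d1:-→d2:-→d3:-→d4:-→d5:-→d6:-→d7:-→d8:-→d9:-→d10:-→d11:-→d12:-→d13:-→d14:-→d15:-→d16:-→d17:-→d18:-→d19:-→d20:-→d21:-→d22:-→d23:-→d24:-→d25:-→d26:-→d27:-→d28:-→d29:-→d30:H3 -> H3
  lookup 55.141.193.89: bits 0011011110001101 walk d0:H2→d1:-→d2:-→d3:-→d4:-→d5:-→d6:-→d7:-→d8:-→d9:-→d10:-→d11:-→d12:-→d13:-→d14:-→d15:-→d16:H0 -> H0
  + 0.71.0.0/20 (H2) depth=20
  + 10.51.195.217/32 (H1) depth=32
  lookup 10.51.195.217: bits 00001010001100111100001111011001 walk d0:H2→d1:-→d2:-→d3:-→d4:-→d5:-→d6:-→d7:-→d8:-→d9:-→d10:-→d11:-→d12:-→d13:-→d14:-→d15:-→d16:-→d17:-→d18:-→d19:-→d20:-→d21:-→d22:-→d23:-→d24:-→d25:-→d26:-→d27:-→d28:-→d29:-→d30:-→d31:-→d32:H1 -> H1
  lookup 55.141.0.0: bits 001101111000110100 walk d0:H2→d1:-→d2:-→d3:-→d4:-→d5:-→d6:-→d7:-→d8:-→d9:-→d10:-→d11:-→d12:-→d13:-→d14:-→d15:-→d16:H0→d17:-→d18:- -> H0
  + 21.0.0.0/8 (H1) depth=8
  del 0.71.0.0/20 (clear depth 20)

== LOOKUPS ==
["H0","H3","H0","H3","H0","H1","H0"]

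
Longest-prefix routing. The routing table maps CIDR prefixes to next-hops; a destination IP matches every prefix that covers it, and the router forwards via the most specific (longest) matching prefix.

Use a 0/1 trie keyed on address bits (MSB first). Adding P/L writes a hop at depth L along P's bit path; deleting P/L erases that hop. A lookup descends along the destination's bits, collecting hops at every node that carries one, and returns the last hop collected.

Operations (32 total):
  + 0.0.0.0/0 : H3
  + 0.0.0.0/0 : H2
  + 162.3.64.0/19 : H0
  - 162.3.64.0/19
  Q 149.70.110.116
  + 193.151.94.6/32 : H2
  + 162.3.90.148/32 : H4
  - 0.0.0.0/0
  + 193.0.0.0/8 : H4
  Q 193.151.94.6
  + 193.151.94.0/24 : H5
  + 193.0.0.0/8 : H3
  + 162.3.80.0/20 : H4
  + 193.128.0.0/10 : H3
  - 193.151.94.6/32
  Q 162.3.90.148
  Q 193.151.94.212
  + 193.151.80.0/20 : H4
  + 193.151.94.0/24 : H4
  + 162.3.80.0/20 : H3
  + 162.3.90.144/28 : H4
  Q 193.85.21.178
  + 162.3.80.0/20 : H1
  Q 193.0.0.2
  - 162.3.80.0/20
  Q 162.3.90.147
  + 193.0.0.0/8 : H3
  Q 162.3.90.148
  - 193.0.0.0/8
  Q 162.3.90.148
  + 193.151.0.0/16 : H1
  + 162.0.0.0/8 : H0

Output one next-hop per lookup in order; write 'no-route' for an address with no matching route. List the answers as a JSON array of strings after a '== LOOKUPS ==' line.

Apply in order:
  + 0.0.0.0/0 (H3) depth=0
  + 0.0.0.0/0 (H2) depth=0
  + 162.3.64.0/19 (H0) depth=19
  del 162.3.64.0/19 (clear depth 19)
  Q 149.70.110.116: descend 10 ; hops seen [H2] ; pick H2
  + 193.151.94.6/32 (H2) depth=32
  + 162.3.90.148/32 (H4) depth=32
  del 0.0.0.0/0 (clear depth 0)
  + 193.0.0.0/8 (H4) depth=8
  Q 193.151.94.6: descend 11000001100101110101111000000110 ; hops seen [H4,H2] ; pick H2
  + 193.151.94.0/24 (H5) depth=24
  + 193.0.0.0/8 (H3) depth=8
  + 162.3.80.0/20 (H4) depth=20
  + 193.128.0.0/10 (H3) depth=10
  del 193.151.94.6/32 (clear depth 32)
  Q 162.3.90.148: descend 10100010000000110101101010010100 ; hops seen [H4,H4] ; pick H4
  Q 193.151.94.212: descend 110000011001011101011110 ; hops seen [H3,H3,H5] ; pick H5
  + 193.151.80.0/20 (H4) depth=20
  + 193.151.94.0/24 (H4) depth=24
  + 162.3.80.0/20 (H3) depth=20
  + 162.3.90.144/28 (H4) depth=28
  Q 193.85.21.178: descend 11000001 ; hops seen [H3] ; pick H3
  + 162.3.80.0/20 (H1) depth=20
  Q 193.0.0.2: descend 11000001 ; hops seen [H3] ; pick H3
  del 162.3.80.0/20 (clear depth 20)
  Q 162.3.90.147: descend 10100010000000110101101010010 ; hops seen [H4] ; pick H4
  + 193.0.0.0/8 (H3) depth=8
  Q 162.3.90.148: descend 10100010000000110101101010010100 ; hops seen [H4,H4] ; pick H4
  del 193.0.0.0/8 (clear depth 8)
  Q 162.3.90.148: descend 10100010000000110101101010010100 ; hops seen [H4,H4] ; pick H4
  + 193.151.0.0/16 (H1) depth=16
  + 162.0.0.0/8 (H0) depth=8

== LOOKUPS ==
["H2","H2","H4","H5","H3","H3","H4","H4","H4"]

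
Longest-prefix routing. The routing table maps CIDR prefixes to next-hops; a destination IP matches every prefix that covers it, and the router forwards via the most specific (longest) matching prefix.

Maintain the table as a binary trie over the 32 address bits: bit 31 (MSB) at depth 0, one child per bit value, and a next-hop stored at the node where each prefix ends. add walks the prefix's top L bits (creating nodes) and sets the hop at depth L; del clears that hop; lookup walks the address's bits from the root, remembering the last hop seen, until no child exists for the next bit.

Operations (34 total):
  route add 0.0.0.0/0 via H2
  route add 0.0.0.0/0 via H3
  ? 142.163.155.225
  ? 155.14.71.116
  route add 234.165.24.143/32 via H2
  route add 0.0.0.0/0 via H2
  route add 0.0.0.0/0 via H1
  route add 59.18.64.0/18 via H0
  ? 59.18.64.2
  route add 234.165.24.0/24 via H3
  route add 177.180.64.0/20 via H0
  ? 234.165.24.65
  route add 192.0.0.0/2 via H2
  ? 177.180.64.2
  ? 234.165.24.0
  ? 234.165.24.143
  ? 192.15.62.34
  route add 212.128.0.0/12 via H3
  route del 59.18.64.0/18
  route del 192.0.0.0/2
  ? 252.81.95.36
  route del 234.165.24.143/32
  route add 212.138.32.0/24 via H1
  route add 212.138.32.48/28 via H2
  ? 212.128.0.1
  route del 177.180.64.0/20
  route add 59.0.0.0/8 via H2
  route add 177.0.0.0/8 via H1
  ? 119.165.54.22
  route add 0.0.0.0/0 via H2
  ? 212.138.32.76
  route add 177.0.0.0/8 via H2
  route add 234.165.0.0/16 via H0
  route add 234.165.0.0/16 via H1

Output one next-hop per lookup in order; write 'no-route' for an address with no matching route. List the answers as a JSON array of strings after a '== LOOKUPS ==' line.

Apply in order:
  + 0.0.0.0/0 (H2) depth=0
  + 0.0.0.0/0 (H3) depth=0
  lookup 142.163.155.225: bits ε walk d0:H3 -> H3
  lookup 155.14.71.116: bits ε walk d0:H3 -> H3
  + 234.165.24.143/32 (H2) depth=32
  + 0.0.0.0/0 (H2) depth=0
  + 0.0.0.0/0 (H1) depth=0
  + 59.18.64.0/18 (H0) depth=18
  lookup 59.18.64.2: bits 001110110001001001 walk d0:H1→d1:-→d2:-→d3:-→d4:-→d5:-→d6:-→d7:-→d8:-→d9:-→d10:-→d11:-→d12:-→d13:-→d14:-→d15:-→d16:-→d17:-→d18:H0 -> H0
  + 234.165.24.0/24 (H3) depth=24
  + 177.180.64.0/20 (H0) depth=20
  lookup 234.165.24.65: bits 111010101010010100011000 walk d0:H1→d1:-→d2:-→d3:-→d4:-→d5:-→d6:-→d7:-→d8:-→d9:-→d10:-→d11:-→d12:-→d13:-→d14:-→d15:-→d16:-→d17:-→d18:-→d19:-→d20:-→d21:-→d22:-→d23:-→d24:H3 -> H3
  + 192.0.0.0/2 (H2) depth=2
  lookup 177.180.64.2: bits 10110001101101000100 walk d0:H1→d1:-→d2:-→d3:-→d4:-→d5:-→d6:-→d7:-→d8:-→d9:-→d10:-→d11:-→d12:-→d13:-→d14:-→d15:-→d16:-→d17:-→d18:-→d19:-→d20:H0 -> H0
  lookup 234.165.24.0: bits 111010101010010100011000 walk d0:H1→d1:-→d2:H2→d3:-→d4:-→d5:-→d6:-→d7:-→d8:-→d9:-→d10:-→d11:-→d12:-→d13:-→d14:-→d15:-→d16:-→d17:-→d18:-→d19:-→d20:-→d21:-→d22:-→d23:-→d24:H3 -> H3
  lookup 234.165.24.143: bits 11101010101001010001100010001111 walk d0:H1→d1:-→d2:H2→d3:-→d4:-→d5:-→d6:-→d7:-→d8:-→d9:-→d10:-→d11:-→d12:-→d13:-→d14:-→d15:-→d16:-→d17:-→d18:-→d19:-→d20:-→d21:-→d22:-→d23:-→d24:H3→d25:-→d26:-→d27:-→d28:-→d29:-→d30:-→d31:-→d32:H2 -> H2
  lookup 192.15.62.34: bits 11 walk d0:H1→d1:-→d2:H2 -> H2
  + 212.128.0.0/12 (H3) depth=12
  - 59.18.64.0/18 clear@18
  - 192.0.0.0/2 clear@2
  lookup 252.81.95.36: bits 111 walk d0:H1→d1:-→d2:-→d3:- -> H1
  - 234.165.24.143/32 clear@32
  + 212.138.32.0/24 (H1) depth=24
  + 212.138.32.48/28 (H2) depth=28
  lookup 212.128.0.1: bits 110101001000 walk d0:H1→d1:-→d2:-→d3:-→d4:-→d5:-→d6:-→d7:-→d8:-→d9:-→d10:-→d11:-→d12:H3 -> H3
  - 177.180.64.0/20 clear@20
  + 59.0.0.0/8 (H2) depth=8
  + 177.0.0.0/8 (H1) depth=8
  lookup 119.165.54.22: bits 0 walk d0:H1→d1:- -> H1
  + 0.0.0.0/0 (H2) depth=0
  lookup 212.138.32.76: bits 1101010010001010001000000 walk d0:H2→d1:-→d2:-→d3:-→d4:-→d5:-→d6:-→d7:-→d8:-→d9:-→d10:-→d11:-→d12:H3→d13:-→d14:-→d15:-→d16:-→d17:-→d18:-→d19:-→d20:-→d21:-→d22:-→d23:-→d24:H1→d25:- -> H1
  + 177.0.0.0/8 (H2) depth=8
  + 234.165.0.0/16 (H0) depth=16
  + 234.165.0.0/16 (H1) depth=16

== LOOKUPS ==
["H3","H3","H0","H3","H0","H3","H2","H2","H1","H3","H1","H1"]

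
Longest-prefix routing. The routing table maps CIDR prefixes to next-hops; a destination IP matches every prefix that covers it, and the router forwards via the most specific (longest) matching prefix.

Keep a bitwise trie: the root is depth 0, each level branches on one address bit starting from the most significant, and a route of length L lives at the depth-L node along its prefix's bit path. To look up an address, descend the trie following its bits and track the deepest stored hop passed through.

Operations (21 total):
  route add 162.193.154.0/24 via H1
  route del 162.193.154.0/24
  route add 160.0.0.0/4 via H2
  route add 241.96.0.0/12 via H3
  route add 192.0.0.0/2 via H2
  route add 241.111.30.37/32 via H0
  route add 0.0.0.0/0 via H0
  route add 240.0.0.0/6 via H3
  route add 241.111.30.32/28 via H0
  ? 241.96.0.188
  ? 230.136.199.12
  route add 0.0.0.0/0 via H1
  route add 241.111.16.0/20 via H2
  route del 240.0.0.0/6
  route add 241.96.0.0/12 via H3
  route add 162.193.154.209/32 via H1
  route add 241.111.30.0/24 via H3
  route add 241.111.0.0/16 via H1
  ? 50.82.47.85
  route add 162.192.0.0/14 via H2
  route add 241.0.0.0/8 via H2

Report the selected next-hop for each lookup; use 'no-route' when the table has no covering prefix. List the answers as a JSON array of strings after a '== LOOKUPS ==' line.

Trace:
  add 162.193.154.0/24 -> H1 at depth 24
  del 162.193.154.0/24 (clear depth 24)
  add 160.0.0.0/4 -> H2 at depth 4
  add 241.96.0.0/12 -> H3 at depth 12
  add 192.0.0.0/2 -> H2 at depth 2
  add 241.111.30.37/32 -> H0 at depth 32
  add 0.0.0.0/0 -> H0 at depth 0
  add 240.0.0.0/6 -> H3 at depth 6
  add 241.111.30.32/28 -> H0 at depth 28
  ? 241.96.0.188  path d0:H0→d1:-→d2:H2→d3:-→d4:-→d5:-→d6:H3→d7:-→d8:-→d9:-→d10:-→d11:-→d12:H3  best=H3
  ? 230.136.199.12  path d0:H0→d1:-→d2:H2→d3:-  best=H2
  add 0.0.0.0/0 -> H1 at depth 0
  add 241.111.16.0/20 -> H2 at depth 20
  del 240.0.0.0/6 (clear depth 6)
  add 241.96.0.0/12 -> H3 at depth 12
  add 162.193.154.209/32 -> H1 at depth 32
  add 241.111.30.0/24 -> H3 at depth 24
  add 241.111.0.0/16 -> H1 at depth 16
  ? 50.82.47.85  path d0:H1  best=H1
  add 162.192.0.0/14 -> H2 at depth 14
  add 241.0.0.0/8 -> H2 at depth 8

== LOOKUPS ==
["H3","H2","H1"]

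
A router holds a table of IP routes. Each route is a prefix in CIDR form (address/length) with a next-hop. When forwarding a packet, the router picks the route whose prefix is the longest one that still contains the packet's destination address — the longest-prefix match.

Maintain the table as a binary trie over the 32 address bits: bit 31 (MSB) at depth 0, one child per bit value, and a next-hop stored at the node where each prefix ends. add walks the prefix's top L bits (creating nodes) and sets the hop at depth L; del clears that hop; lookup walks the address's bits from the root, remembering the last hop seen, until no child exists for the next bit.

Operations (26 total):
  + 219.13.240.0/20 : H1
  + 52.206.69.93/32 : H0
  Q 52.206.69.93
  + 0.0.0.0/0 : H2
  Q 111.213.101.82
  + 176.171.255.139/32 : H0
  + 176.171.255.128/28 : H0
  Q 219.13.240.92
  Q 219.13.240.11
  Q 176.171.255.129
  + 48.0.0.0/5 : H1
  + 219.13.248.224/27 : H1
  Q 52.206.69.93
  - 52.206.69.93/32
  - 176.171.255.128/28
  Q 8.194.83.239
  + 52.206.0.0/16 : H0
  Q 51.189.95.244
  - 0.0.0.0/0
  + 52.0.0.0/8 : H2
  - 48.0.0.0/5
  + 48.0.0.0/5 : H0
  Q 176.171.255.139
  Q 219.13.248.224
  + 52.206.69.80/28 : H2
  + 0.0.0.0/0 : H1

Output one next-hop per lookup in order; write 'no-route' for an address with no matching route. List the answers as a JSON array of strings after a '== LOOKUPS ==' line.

Process each operation:
  add 219.13.240.0/20 -> H1 at depth 20
  add 52.206.69.93/32 -> H0 at depth 32
  ? 52.206.69.93  path d0:-→d1:-→d2:-→d3:-→d4:-→d5:-→d6:-→d7:-→d8:-→d9:-→d10:-→d11:-→d12:-→d13:-→d14:-→d15:-→d16:-→d17:-→d18:-→d19:-→d20:-→d21:-→d22:-→d23:-→d24:-→d25:-→d26:-→d27:-→d28:-→d29:-→d30:-→d31:-→d32:H0  best=H0
  add 0.0.0.0/0 -> H2 at depth 0
  ? 111.213.101.82  path d0:H2→d1:-  best=H2
  add 176.171.255.139/32 -> H0 at depth 32
  add 176.171.255.128/28 -> H0 at depth 28
  ? 219.13.240.92  path d0:H2→d1:-→d2:-→d3:-→d4:-→d5:-→d6:-→d7:-→d8:-→d9:-→d10:-→d11:-→d12:-→d13:-→d14:-→d15:-→d16:-→d17:-→d18:-→d19:-→d20:H1  best=H1
  ? 219.13.240.11  path d0:H2→d1:-→d2:-→d3:-→d4:-→d5:-→d6:-→d7:-→d8:-→d9:-→d10:-→d11:-→d12:-→d13:-→d14:-→d15:-→d16:-→d17:-→d18:-→d19:-→d20:H1  best=H1
  ? 176.171.255.129  path d0:H2→d1:-→d2:-→d3:-→d4:-→d5:-→d6:-→d7:-→d8:-→d9:-→d10:-→d11:-→d12:-→d13:-→d14:-→d15:-→d16:-→d17:-→d18:-→d19:-→d20:-→d21:-→d22:-→d23:-→d24:-→d25:-→d26:-→d27:-→d28:H0  best=H0
  add 48.0.0.0/5 -> H1 at depth 5
  add 219.13.248.224/27 -> H1 at depth 27
  ? 52.206.69.93  path d0:H2→d1:-→d2:-→d3:-→d4:-→d5:H1→d6:-→d7:-→d8:-→d9:-→d10:-→d11:-→d12:-→d13:-→d14:-→d15:-→d16:-→d17:-→d18:-→d19:-→d20:-→d21:-→d22:-→d23:-→d24:-→d25:-→d26:-→d27:-→d28:-→d29:-→d30:-→d31:-→d32:H0  best=H0
  - 52.206.69.93/32 clear@32
  - 176.171.255.128/28 clear@28
  ? 8.194.83.239  path d0:H2→d1:-→d2:-  best=H2
  add 52.206.0.0/16 -> H0 at depth 16
  ? 51.189.95.244  path d0:H2→d1:-→d2:-→d3:-→d4:-→d5:H1  best=H1
  - 0.0.0.0/0 clear@0
  add 52.0.0.0/8 -> H2 at depth 8
  - 48.0.0.0/5 clear@5
  add 48.0.0.0/5 -> H0 at depth 5
  ? 176.171.255.139  path d0:-→d1:-→d2:-→d3:-→d4:-→d5:-→d6:-→d7:-→d8:-→d9:-→d10:-→d11:-→d12:-→d13:-→d14:-→d15:-→d16:-→d17:-→d18:-→d19:-→d20:-→d21:-→d22:-→d23:-→d24:-→d25:-→d26:-→d27:-→d28:-→d29:-→d30:-→d31:-→d32:H0  best=H0
  ? 219.13.248.224  path d0:-→d1:-→d2:-→d3:-→d4:-→d5:-→d6:-→d7:-→d8:-→d9:-→d10:-→d11:-→d12:-→d13:-→d14:-→d15:-→d16:-→d17:-→d18:-→d19:-→d20:H1→d21:-→d22:-→d23:-→d24:-→d25:-→d26:-→d27:H1  best=H1
  add 52.206.69.80/28 -> H2 at depth 28
  add 0.0.0.0/0 -> H1 at depth 0

== LOOKUPS ==
["H0","H2","H1","H1","H0","H0","H2","H1","H0","H1"]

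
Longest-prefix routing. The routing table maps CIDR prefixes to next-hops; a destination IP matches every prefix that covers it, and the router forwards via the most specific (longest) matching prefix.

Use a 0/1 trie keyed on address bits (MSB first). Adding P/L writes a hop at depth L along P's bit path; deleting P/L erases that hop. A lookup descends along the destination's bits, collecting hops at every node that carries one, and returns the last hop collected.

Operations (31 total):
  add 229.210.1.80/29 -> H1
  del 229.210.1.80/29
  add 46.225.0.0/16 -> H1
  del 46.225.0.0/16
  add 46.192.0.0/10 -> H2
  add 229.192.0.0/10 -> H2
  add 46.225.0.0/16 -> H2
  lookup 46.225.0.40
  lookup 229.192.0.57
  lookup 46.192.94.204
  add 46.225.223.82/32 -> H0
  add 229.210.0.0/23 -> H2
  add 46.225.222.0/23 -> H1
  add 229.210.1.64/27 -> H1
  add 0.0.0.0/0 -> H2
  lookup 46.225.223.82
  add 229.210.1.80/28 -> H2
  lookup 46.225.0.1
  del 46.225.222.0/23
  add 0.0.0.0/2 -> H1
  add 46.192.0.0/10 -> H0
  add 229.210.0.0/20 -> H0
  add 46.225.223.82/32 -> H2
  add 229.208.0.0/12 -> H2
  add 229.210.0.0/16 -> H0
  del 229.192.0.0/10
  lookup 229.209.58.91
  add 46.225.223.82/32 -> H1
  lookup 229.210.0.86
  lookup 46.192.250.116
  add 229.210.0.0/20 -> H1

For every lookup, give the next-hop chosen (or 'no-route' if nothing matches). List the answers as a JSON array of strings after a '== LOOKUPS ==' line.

Process each operation:
  + 229.210.1.80/29 (H1) depth=29
  del 229.210.1.80/29 (clear depth 29)
  + 46.225.0.0/16 (H1) depth=16
  del 46.225.0.0/16 (clear depth 16)
  + 46.192.0.0/10 (H2) depth=10
  + 229.192.0.0/10 (H2) depth=10
  + 46.225.0.0/16 (H2) depth=16
  lookup 46.225.0.40: bits 0010111011100001 walk d0:-→d1:-→d2:-→d3:-→d4:-→d5:-→d6:-→d7:-→d8:-→d9:-→d10:H2→d11:-→d12:-→d13:-→d14:-→d15:-→d16:H2 -> H2
  lookup 229.192.0.57: bits 11100101110 walk d0:-→d1:-→d2:-→d3:-→d4:-→d5:-→d6:-→d7:-→d8:-→d9:-→d10:H2→d11:- -> H2
  lookup 46.192.94.204: bits 0010111011 walk d0:-→d1:-→d2:-→d3:-→d4:-→d5:-→d6:-→d7:-→d8:-→d9:-→d10:H2 -> H2
  + 46.225.223.82/32 (H0) depth=32
  + 229.210.0.0/23 (H2) depth=23
  + 46.225.222.0/23 (H1) depth=23
  + 229.210.1.64/27 (H1) depth=27
  + 0.0.0.0/0 (H2) depth=0
  lookup 46.225.223.82: bits 00101110111000011101111101010010 walk d0:H2→d1:-→d2:-→d3:-→d4:-→d5:-→d6:-→d7:-→d8:-→d9:-→d10:H2→d11:-→d12:-→d13:-→d14:-→d15:-→d16:H2→d17:-→d18:-→d19:-→d20:-→d21:-→d22:-→d23:H1→d24:-→d25:-→d26:-→d27:-→d28:-→d29:-→d30:-→d31:-→d32:H0 -> H0
  + 229.210.1.80/28 (H2) depth=28
  lookup 46.225.0.1: bits 0010111011100001 walk d0:H2→d1:-→d2:-→d3:-→d4:-→d5:-→d6:-→d7:-→d8:-→d9:-→d10:H2→d11:-→d12:-→d13:-→d14:-→d15:-→d16:H2 -> H2
  del 46.225.222.0/23 (clear depth 23)
  + 0.0.0.0/2 (H1) depth=2
  + 46.192.0.0/10 (H0) depth=10
  + 229.210.0.0/20 (H0) depth=20
  + 46.225.223.82/32 (H2) depth=32
  + 229.208.0.0/12 (H2) depth=12
  + 229.210.0.0/16 (H0) depth=16
  del 229.192.0.0/10 (clear depth 10)
  lookup 229.209.58.91: bits 11100101110100 walk d0:H2→d1:-→d2:-→d3:-→d4:-→d5:-→d6:-→d7:-→d8:-→d9:-→d10:-→d11:-→d12:H2→d13:-→d14:- -> H2
  + 46.225.223.82/32 (H1) depth=32
  lookup 229.210.0.86: bits 11100101110100100000000 walk d0:H2→d1:-→d2:-→d3:-→d4:-→d5:-→d6:-→d7:-→d8:-→d9:-→d10:-→d11:-→d12:H2→d13:-→d14:-→d15:-→d16:H0→d17:-→d18:-→d19:-→d20:H0→d21:-→d22:-→d23:H2 -> H2
  lookup 46.192.250.116: bits 0010111011 walk d0:H2→d1:-→d2:H1→d3:-→d4:-→d5:-→d6:-→d7:-→d8:-→d9:-→d10:H0 -> H0
  + 229.210.0.0/20 (H1) depth=20

== LOOKUPS ==
["H2","H2","H2","H0","H2","H2","H2","H0"]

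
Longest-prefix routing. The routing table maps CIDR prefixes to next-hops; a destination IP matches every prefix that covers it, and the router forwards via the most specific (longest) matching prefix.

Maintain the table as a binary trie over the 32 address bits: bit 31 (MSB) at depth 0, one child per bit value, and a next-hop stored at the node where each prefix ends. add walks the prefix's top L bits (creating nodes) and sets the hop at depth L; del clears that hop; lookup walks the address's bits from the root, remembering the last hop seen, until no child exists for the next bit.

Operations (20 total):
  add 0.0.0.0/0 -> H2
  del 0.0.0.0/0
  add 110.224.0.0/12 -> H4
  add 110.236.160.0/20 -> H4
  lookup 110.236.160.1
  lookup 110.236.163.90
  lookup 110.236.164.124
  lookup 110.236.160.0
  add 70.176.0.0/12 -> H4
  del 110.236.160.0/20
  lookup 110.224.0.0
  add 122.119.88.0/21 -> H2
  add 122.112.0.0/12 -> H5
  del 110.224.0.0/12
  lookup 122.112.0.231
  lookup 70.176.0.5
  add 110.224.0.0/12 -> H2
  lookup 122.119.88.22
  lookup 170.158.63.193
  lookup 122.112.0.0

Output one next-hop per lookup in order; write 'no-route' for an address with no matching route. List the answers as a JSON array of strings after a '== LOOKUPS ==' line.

Process each operation:
  + 0.0.0.0/0 (H2) depth=0
  - 0.0.0.0/0 clear@0
  + 110.224.0.0/12 (H4) depth=12
  + 110.236.160.0/20 (H4) depth=20
  ? 110.236.160.1  path d0:-→d1:-→d2:-→d3:-→d4:-→d5:-→d6:-→d7:-→d8:-→d9:-→d10:-→d11:-→d12:H4→d13:-→d14:-→d15:-→d16:-→d17:-→d18:-→d19:-→d20:H4  best=H4
  ? 110.236.163.90  path d0:-→d1:-→d2:-→d3:-→d4:-→d5:-→d6:-→d7:-→d8:-→d9:-→d10:-→d11:-→d12:H4→d13:-→d14:-→d15:-→d16:-→d17:-→d18:-→d19:-→d20:H4  best=H4
  ? 110.236.164.124  path d0:-→d1:-→d2:-→d3:-→d4:-→d5:-→d6:-→d7:-→d8:-→d9:-→d10:-→d11:-→d12:H4→d13:-→d14:-→d15:-→d16:-→d17:-→d18:-→d19:-→d20:H4  best=H4
  ? 110.236.160.0  path d0:-→d1:-→d2:-→d3:-→d4:-→d5:-→d6:-→d7:-→d8:-→d9:-→d10:-→d11:-→d12:H4→d13:-→d14:-→d15:-→d16:-→d17:-→d18:-→d19:-→d20:H4  best=H4
  + 70.176.0.0/12 (H4) depth=12
  - 110.236.160.0/20 clear@20
  ? 110.224.0.0  path d0:-→d1:-→d2:-→d3:-→d4:-→d5:-→d6:-→d7:-→d8:-→d9:-→d10:-→d11:-→d12:H4  best=H4
  + 122.119.88.0/21 (H2) depth=21
  + 122.112.0.0/12 (H5) depth=12
  - 110.224.0.0/12 clear@12
  ? 122.112.0.231  path d0:-→d1:-→d2:-→d3:-→d4:-→d5:-→d6:-→d7:-→d8:-→d9:-→d10:-→d11:-→d12:H5→d13:-  best=H5
  ? 70.176.0.5  path d0:-→d1:-→d2:-→d3:-→d4:-→d5:-→d6:-→d7:-→d8:-→d9:-→d10:-→d11:-→d12:H4  best=H4
  + 110.224.0.0/12 (H2) depth=12
  ? 122.119.88.22  path d0:-→d1:-→d2:-→d3:-→d4:-→d5:-→d6:-→d7:-→d8:-→d9:-→d10:-→d11:-→d12:H5→d13:-→d14:-→d15:-→d16:-→d17:-→d18:-→d19:-→d20:-→d21:H2  best=H2
  ? 170.158.63.193  path d0:-  best=no-route
  ? 122.112.0.0  path d0:-→d1:-→d2:-→d3:-→d4:-→d5:-→d6:-→d7:-→d8:-→d9:-→d10:-→d11:-→d12:H5→d13:-  best=H5

== LOOKUPS ==
["H4","H4","H4","H4","H4","H5","H4","H2","no-route","H5"]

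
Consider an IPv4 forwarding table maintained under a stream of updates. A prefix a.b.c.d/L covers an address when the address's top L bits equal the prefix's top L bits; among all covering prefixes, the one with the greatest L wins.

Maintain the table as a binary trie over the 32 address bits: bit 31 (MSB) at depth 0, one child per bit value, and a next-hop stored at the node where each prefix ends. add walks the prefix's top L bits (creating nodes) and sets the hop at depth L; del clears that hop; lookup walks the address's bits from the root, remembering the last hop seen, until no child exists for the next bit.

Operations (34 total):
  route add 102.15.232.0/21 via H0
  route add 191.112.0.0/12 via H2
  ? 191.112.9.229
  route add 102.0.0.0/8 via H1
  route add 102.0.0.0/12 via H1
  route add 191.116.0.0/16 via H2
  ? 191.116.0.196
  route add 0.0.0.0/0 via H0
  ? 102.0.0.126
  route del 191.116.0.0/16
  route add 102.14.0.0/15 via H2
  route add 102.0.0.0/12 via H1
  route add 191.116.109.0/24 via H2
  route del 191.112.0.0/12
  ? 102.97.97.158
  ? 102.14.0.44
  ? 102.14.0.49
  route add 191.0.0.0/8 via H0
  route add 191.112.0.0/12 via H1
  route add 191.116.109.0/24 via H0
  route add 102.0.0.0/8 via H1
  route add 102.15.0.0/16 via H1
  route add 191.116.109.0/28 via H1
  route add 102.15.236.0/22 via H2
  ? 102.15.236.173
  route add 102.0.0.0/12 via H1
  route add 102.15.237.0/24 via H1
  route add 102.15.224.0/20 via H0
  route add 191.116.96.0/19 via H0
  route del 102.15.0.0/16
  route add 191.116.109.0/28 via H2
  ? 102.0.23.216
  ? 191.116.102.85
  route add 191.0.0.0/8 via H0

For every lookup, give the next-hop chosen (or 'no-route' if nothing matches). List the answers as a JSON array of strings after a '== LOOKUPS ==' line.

Process each operation:
  add 102.15.232.0/21 -> H0 at depth 21
  add 191.112.0.0/12 -> H2 at depth 12
  Q 191.112.9.229: descend 101111110111 ; hops seen [H2] ; pick H2
  add 102.0.0.0/8 -> H1 at depth 8
  add 102.0.0.0/12 -> H1 at depth 12
  add 191.116.0.0/16 -> H2 at depth 16
  Q 191.116.0.196: descend 1011111101110100 ; hops seen [H2,H2] ; pick H2
  add 0.0.0.0/0 -> H0 at depth 0
  Q 102.0.0.126: descend 011001100000 ; hops seen [H0,H1,H1] ; pick H1
  - 191.116.0.0/16 clear@16
  add 102.14.0.0/15 -> H2 at depth 15
  add 102.0.0.0/12 -> H1 at depth 12
  add 191.116.109.0/24 -> H2 at depth 24
  - 191.112.0.0/12 clear@12
  Q 102.97.97.158: descend 011001100 ; hops seen [H0,H1] ; pick H1
  Q 102.14.0.44: descend 011001100000111 ; hops seen [H0,H1,H1,H2] ; pick H2
  Q 102.14.0.49: descend 011001100000111 ; hops seen [H0,H1,H1,H2] ; pick H2
  add 191.0.0.0/8 -> H0 at depth 8
  add 191.112.0.0/12 -> H1 at depth 12
  add 191.116.109.0/24 -> H0 at depth 24
  add 102.0.0.0/8 -> H1 at depth 8
  add 102.15.0.0/16 -> H1 at depth 16
  add 191.116.109.0/28 -> H1 at depth 28
  add 102.15.236.0/22 -> H2 at depth 22
  Q 102.15.236.173: descend 0110011000001111111011 ; hops seen [H0,H1,H1,H2,H1,H0,H2] ; pick H2
  add 102.0.0.0/12 -> H1 at depth 12
  add 102.15.237.0/24 -> H1 at depth 24
  add 102.15.224.0/20 -> H0 at depth 20
  add 191.116.96.0/19 -> H0 at depth 19
  - 102.15.0.0/16 clear@16
  add 191.116.109.0/28 -> H2 at depth 28
  Q 102.0.23.216: descend 011001100000 ; hops seen [H0,H1,H1] ; pick H1
  Q 191.116.102.85: descend 10111111011101000110 ; hops seen [H0,H0,H1,H0] ; pick H0
  add 191.0.0.0/8 -> H0 at depth 8

== LOOKUPS ==
["H2","H2","H1","H1","H2","H2","H2","H1","H0"]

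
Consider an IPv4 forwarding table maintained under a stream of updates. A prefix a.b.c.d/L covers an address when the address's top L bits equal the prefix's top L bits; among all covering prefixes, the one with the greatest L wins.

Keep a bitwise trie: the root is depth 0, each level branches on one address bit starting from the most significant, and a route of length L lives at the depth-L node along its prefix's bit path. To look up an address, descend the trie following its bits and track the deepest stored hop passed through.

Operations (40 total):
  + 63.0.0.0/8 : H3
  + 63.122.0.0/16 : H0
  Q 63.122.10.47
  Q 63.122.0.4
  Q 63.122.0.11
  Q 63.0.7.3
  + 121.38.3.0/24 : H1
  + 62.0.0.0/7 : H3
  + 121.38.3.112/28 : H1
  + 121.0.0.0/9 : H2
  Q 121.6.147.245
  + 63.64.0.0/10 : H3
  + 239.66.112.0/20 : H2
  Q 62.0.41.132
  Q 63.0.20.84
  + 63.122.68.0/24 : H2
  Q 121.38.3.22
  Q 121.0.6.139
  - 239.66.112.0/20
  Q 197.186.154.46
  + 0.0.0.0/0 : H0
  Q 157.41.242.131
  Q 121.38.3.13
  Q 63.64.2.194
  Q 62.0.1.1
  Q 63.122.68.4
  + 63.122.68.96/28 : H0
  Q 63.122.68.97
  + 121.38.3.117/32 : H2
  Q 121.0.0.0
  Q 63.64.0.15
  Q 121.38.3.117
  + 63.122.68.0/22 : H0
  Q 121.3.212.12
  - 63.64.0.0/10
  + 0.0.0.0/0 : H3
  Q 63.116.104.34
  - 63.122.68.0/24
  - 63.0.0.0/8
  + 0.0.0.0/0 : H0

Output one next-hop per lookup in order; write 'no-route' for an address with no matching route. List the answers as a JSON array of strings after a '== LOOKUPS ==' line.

Trace:
  add 63.0.0.0/8 -> H3 at depth 8
  add 63.122.0.0/16 -> H0 at depth 16
  ? 63.122.10.47  path d0:-→d1:-→d2:-→d3:-→d4:-→d5:-→d6:-→d7:-→d8:H3→d9:-→d10:-→d11:-→d12:-→d13:-→d14:-→d15:-→d16:H0  best=H0
  ? 63.122.0.4  path d0:-→d1:-→d2:-→d3:-→d4:-→d5:-→d6:-→d7:-→d8:H3→d9:-→d10:-→d11:-→d12:-→d13:-→d14:-→d15:-→d16:H0  best=H0
  ? 63.122.0.11  path d0:-→d1:-→d2:-→d3:-→d4:-→d5:-→d6:-→d7:-→d8:H3→d9:-→d10:-→d11:-→d12:-→d13:-→d14:-→d15:-→d16:H0  best=H0
  ? 63.0.7.3  path d0:-→d1:-→d2:-→d3:-→d4:-→d5:-→d6:-→d7:-→d8:H3→d9:-  best=H3
  add 121.38.3.0/24 -> H1 at depth 24
  add 62.0.0.0/7 -> H3 at depth 7
  add 121.38.3.112/28 -> H1 at depth 28
  add 121.0.0.0/9 -> H2 at depth 9
  ? 121.6.147.245  path d0:-→d1:-→d2:-→d3:-→d4:-→d5:-→d6:-→d7:-→d8:-→d9:H2→d10:-  best=H2
  add 63.64.0.0/10 -> H3 at depth 10
  add 239.66.112.0/20 -> H2 at depth 20
  ? 62.0.41.132  path d0:-→d1:-→d2:-→d3:-→d4:-→d5:-→d6:-→d7:H3  best=H3
  ? 63.0.20.84  path d0:-→d1:-→d2:-→d3:-→d4:-→d5:-→d6:-→d7:H3→d8:H3→d9:-  best=H3
  add 63.122.68.0/24 -> H2 at depth 24
  ? 121.38.3.22  path d0:-→d1:-→d2:-→d3:-→d4:-→d5:-→d6:-→d7:-→d8:-→d9:H2→d10:-→d11:-→d12:-→d13:-→d14:-→d15:-→d16:-→d17:-→d18:-→d19:-→d20:-→d21:-→d22:-→d23:-→d24:H1→d25:-  best=H1
  ? 121.0.6.139  path d0:-→d1:-→d2:-→d3:-→d4:-→d5:-→d6:-→d7:-→d8:-→d9:H2→d10:-  best=H2
  del 239.66.112.0/20 (clear depth 20)
  ? 197.186.154.46  path d0:-→d1:-→d2:-  best=no-route
  add 0.0.0.0/0 -> H0 at depth 0
  ? 157.41.242.131  path d0:H0→d1:-  best=H0
  ? 121.38.3.13  path d0:H0→d1:-→d2:-→d3:-→d4:-→d5:-→d6:-→d7:-→d8:-→d9:H2→d10:-→d11:-→d12:-→d13:-→d14:-→d15:-→d16:-→d17:-→d18:-→d19:-→d20:-→d21:-→d22:-→d23:-→d24:H1→d25:-  best=H1
  ? 63.64.2.194  path d0:H0→d1:-→d2:-→d3:-→d4:-→d5:-→d6:-→d7:H3→d8:H3→d9:-→d10:H3  best=H3
  ? 62.0.1.1  path d0:H0→d1:-→d2:-→d3:-→d4:-→d5:-→d6:-→d7:H3  best=H3
  ? 63.122.68.4  path d0:H0→d1:-→d2:-→d3:-→d4:-→d5:-→d6:-→d7:H3→d8:H3→d9:-→d10:H3→d11:-→d12:-→d13:-→d14:-→d15:-→d16:H0→d17:-→d18:-→d19:-→d20:-→d21:-→d22:-→d23:-→d24:H2  best=H2
  add 63.122.68.96/28 -> H0 at depth 28
  ? 63.122.68.97  path d0:H0→d1:-→d2:-→d3:-→d4:-→d5:-→d6:-→d7:H3→d8:H3→d9:-→d10:H3→d11:-→d12:-→d13:-→d14:-→d15:-→d16:H0→d17:-→d18:-→d19:-→d20:-→d21:-→d22:-→d23:-→d24:H2→d25:-→d26:-→d27:-→d28:H0  best=H0
  add 121.38.3.117/32 -> H2 at depth 32
  ? 121.0.0.0  path d0:H0→d1:-→d2:-→d3:-→d4:-→d5:-→d6:-→d7:-→d8:-→d9:H2→d10:-  best=H2
  ? 63.64.0.15  path d0:H0→d1:-→d2:-→d3:-→d4:-→d5:-→d6:-→d7:H3→d8:H3→d9:-→d10:H3  best=H3
  ? 121.38.3.117  path d0:H0→d1:-→d2:-→d3:-→d4:-→d5:-→d6:-→d7:-→d8:-→d9:H2→d10:-→d11:-→d12:-→d13:-→d14:-→d15:-→d16:-→d17:-→d18:-→d19:-→d20:-→d21:-→d22:-→d23:-→d24:H1→d25:-→d26:-→d27:-→d28:H1→d29:-→d30:-→d31:-→d32:H2  best=H2
  add 63.122.68.0/22 -> H0 at depth 22
  ? 121.3.212.12  path d0:H0→d1:-→d2:-→d3:-→d4:-→d5:-→d6:-→d7:-→d8:-→d9:H2→d10:-  best=H2
  del 63.64.0.0/10 (clear depth 10)
  add 0.0.0.0/0 -> H3 at depth 0
  ? 63.116.104.34  path d0:H3→d1:-→d2:-→d3:-→d4:-→d5:-→d6:-→d7:H3→d8:H3→d9:-→d10:-→d11:-→d12:-  best=H3
  del 63.122.68.0/24 (clear depth 24)
  del 63.0.0.0/8 (clear depth 8)
  add 0.0.0.0/0 -> H0 at depth 0

== LOOKUPS ==
["H0","H0","H0","H3","H2","H3","H3","H1","H2","no-route","H0","H1","H3","H3","H2","H0","H2","H3","H2","H2","H3"]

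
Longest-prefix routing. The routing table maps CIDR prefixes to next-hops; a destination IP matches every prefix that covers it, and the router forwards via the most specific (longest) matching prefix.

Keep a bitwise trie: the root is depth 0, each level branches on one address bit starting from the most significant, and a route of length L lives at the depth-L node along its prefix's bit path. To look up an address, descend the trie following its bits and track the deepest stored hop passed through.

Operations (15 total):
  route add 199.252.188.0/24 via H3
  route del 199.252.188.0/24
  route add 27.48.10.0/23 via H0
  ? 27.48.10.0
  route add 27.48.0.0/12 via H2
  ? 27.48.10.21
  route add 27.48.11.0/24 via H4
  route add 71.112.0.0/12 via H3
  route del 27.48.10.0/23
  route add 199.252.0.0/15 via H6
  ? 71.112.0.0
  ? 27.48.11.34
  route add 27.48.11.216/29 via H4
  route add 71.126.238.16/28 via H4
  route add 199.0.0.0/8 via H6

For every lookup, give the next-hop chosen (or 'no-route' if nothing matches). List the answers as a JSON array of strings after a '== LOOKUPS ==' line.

Process each operation:
  add 199.252.188.0/24 -> H3 at depth 24
  del 199.252.188.0/24 (clear depth 24)
  add 27.48.10.0/23 -> H0 at depth 23
  ? 27.48.10.0  path d0:-→d1:-→d2:-→d3:-→d4:-→d5:-→d6:-→d7:-→d8:-→d9:-→d10:-→d11:-→d12:-→d13:-→d14:-→d15:-→d16:-→d17:-→d18:-→d19:-→d20:-→d21:-→d22:-→d23:H0  best=H0
  add 27.48.0.0/12 -> H2 at depth 12
  ? 27.48.10.21  path d0:-→d1:-→d2:-→d3:-→d4:-→d5:-→d6:-→d7:-→d8:-→d9:-→d10:-→d11:-→d12:H2→d13:-→d14:-→d15:-→d16:-→d17:-→d18:-→d19:-→d20:-→d21:-→d22:-→d23:H0  best=H0
  add 27.48.11.0/24 -> H4 at depth 24
  add 71.112.0.0/12 -> H3 at depth 12
  del 27.48.10.0/23 (clear depth 23)
  add 199.252.0.0/15 -> H6 at depth 15
  ? 71.112.0.0  path d0:-→d1:-→d2:-→d3:-→d4:-→d5:-→d6:-→d7:-→d8:-→d9:-→d10:-→d11:-→d12:H3  best=H3
  ? 27.48.11.34  path d0:-→d1:-→d2:-→d3:-→d4:-→d5:-→d6:-→d7:-→d8:-→d9:-→d10:-→d11:-→d12:H2→d13:-→d14:-→d15:-→d16:-→d17:-→d18:-→d19:-→d20:-→d21:-→d22:-→d23:-→d24:H4  best=H4
  add 27.48.11.216/29 -> H4 at depth 29
  add 71.126.238.16/28 -> H4 at depth 28
  add 199.0.0.0/8 -> H6 at depth 8

== LOOKUPS ==
["H0","H0","H3","H4"]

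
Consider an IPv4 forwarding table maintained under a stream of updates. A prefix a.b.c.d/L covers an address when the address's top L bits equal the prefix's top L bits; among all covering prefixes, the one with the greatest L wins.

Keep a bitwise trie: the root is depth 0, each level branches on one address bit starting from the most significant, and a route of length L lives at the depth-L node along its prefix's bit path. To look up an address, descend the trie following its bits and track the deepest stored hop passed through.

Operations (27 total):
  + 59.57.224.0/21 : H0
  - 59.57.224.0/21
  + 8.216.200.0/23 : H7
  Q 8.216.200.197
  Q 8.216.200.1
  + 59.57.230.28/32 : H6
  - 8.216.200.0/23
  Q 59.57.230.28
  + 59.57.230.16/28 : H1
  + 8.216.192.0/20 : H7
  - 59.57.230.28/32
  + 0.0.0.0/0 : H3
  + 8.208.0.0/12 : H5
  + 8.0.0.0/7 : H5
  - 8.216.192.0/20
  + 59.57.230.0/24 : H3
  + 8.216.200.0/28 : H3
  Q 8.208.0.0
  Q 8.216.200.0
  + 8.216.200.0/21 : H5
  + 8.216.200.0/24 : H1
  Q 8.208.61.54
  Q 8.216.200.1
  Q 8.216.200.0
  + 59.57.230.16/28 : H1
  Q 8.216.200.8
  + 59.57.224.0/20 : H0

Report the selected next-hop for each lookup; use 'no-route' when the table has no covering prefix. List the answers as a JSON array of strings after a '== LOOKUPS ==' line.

Trace:
  add 59.57.224.0/21 -> H0 at depth 21
  - 59.57.224.0/21 clear@21
  add 8.216.200.0/23 -> H7 at depth 23
  Q 8.216.200.197: descend 00001000110110001100100 ; hops seen [H7] ; pick H7
  Q 8.216.200.1: descend 00001000110110001100100 ; hops seen [H7] ; pick H7
  add 59.57.230.28/32 -> H6 at depth 32
  - 8.216.200.0/23 clear@23
  Q 59.57.230.28: descend 00111011001110011110011000011100 ; hops seen [H6] ; pick H6
  add 59.57.230.16/28 -> H1 at depth 28
  add 8.216.192.0/20 -> H7 at depth 20
  - 59.57.230.28/32 clear@32
  add 0.0.0.0/0 -> H3 at depth 0
  add 8.208.0.0/12 -> H5 at depth 12
  add 8.0.0.0/7 -> H5 at depth 7
  - 8.216.192.0/20 clear@20
  add 59.57.230.0/24 -> H3 at depth 24
  add 8.216.200.0/28 -> H3 at depth 28
  Q 8.208.0.0: descend 000010001101 ; hops seen [H3,H5,H5] ; pick H5
  Q 8.216.200.0: descend 0000100011011000110010000000 ; hops seen [H3,H5,H5,H3] ; pick H3
  add 8.216.200.0/21 -> H5 at depth 21
  add 8.216.200.0/24 -> H1 at depth 24
  Q 8.208.61.54: descend 000010001101 ; hops seen [H3,H5,H5] ; pick H5
  Q 8.216.200.1: descend 0000100011011000110010000000 ; hops seen [H3,H5,H5,H5,H1,H3] ; pick H3
  Q 8.216.200.0: descend 0000100011011000110010000000 ; hops seen [H3,H5,H5,H5,H1,H3] ; pick H3
  add 59.57.230.16/28 -> H1 at depth 28
  Q 8.216.200.8: descend 0000100011011000110010000000 ; hops seen [H3,H5,H5,H5,H1,H3] ; pick H3
  add 59.57.224.0/20 -> H0 at depth 20

== LOOKUPS ==
["H7","H7","H6","H5","H3","H5","H3","H3","H3"]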